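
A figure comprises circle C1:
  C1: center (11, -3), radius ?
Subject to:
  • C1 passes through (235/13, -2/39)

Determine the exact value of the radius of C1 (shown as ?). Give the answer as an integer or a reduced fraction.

1. [C1∋P]  r_C1² − 529/9 = 0  ⇒  r_C1 = 23/3 (r>0 drops 1)

23/3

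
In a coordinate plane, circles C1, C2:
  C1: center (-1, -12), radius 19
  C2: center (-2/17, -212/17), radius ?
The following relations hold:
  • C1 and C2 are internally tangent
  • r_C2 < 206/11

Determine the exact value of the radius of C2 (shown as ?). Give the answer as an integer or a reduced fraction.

18

1. [int C1,C2]  r_C2² − 38r_C2 + 360 = 0  ⇒  r_C2 = 18 or 20
2. given r_C2 < 206/11: keep 18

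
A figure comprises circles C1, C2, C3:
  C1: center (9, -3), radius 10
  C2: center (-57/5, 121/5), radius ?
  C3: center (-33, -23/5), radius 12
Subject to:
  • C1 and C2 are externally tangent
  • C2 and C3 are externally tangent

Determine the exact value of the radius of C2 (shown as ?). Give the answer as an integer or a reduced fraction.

1. [ext C1·C2]  r_C2² + 20r_C2 − 1056 = 0  ⇒  r_C2 = 24 (r>0 drops 1)
2. [ext C2·C3]  r_C2² + 24r_C2 − 1152 = 0  ⇒  r_C2 = 24 (r>0 drops 1)

24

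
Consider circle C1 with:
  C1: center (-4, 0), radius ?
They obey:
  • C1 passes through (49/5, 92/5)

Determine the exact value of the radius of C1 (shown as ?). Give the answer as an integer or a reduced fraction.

23

1. [C1∋P]  r_C1² − 529 = 0  ⇒  r_C1 = 23 (r>0 drops 1)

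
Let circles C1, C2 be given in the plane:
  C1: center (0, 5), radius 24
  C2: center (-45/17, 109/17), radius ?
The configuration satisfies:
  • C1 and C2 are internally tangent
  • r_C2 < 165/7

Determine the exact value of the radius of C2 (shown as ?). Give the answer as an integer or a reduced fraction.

1. [int C1,C2]  r_C2² − 48r_C2 + 567 = 0  ⇒  r_C2 = 21 or 27
2. given r_C2 < 165/7: keep 21

21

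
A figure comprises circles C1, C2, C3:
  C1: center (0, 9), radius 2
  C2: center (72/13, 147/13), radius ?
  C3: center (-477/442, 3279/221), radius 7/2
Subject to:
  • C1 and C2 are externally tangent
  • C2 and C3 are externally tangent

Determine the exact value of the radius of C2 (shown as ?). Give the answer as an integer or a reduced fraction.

4

1. [ext C1·C2]  r_C2² + 4r_C2 − 32 = 0  ⇒  r_C2 = 4 (r>0 drops 1)
2. [ext C2·C3]  r_C2² + 7r_C2 − 44 = 0  ⇒  r_C2 = 4 (r>0 drops 1)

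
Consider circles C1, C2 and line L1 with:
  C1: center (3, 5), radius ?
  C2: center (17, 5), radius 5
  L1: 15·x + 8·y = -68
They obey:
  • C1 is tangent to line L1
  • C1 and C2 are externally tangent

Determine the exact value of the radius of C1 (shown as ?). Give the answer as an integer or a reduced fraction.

9

1. [C1‖L1]  r_C1² − 81 = 0  ⇒  r_C1 = 9 (r>0 drops 1)
2. [ext C1·C2]  r_C1² + 10r_C1 − 171 = 0  ⇒  r_C1 = 9 (r>0 drops 1)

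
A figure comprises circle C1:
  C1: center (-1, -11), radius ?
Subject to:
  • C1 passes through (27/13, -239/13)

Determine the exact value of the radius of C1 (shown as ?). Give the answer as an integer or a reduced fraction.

1. [C1∋P]  r_C1² − 64 = 0  ⇒  r_C1 = 8 (r>0 drops 1)

8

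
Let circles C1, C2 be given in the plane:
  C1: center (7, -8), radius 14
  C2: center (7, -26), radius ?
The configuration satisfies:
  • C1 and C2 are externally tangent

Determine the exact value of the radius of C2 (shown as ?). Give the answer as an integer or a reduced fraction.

4

1. [ext C1·C2]  r_C2² + 28r_C2 − 128 = 0  ⇒  r_C2 = 4 (r>0 drops 1)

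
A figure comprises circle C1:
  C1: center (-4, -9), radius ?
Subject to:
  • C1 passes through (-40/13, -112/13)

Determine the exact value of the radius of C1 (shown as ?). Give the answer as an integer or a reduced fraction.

1

1. [C1∋P]  r_C1² − 1 = 0  ⇒  r_C1 = 1 (r>0 drops 1)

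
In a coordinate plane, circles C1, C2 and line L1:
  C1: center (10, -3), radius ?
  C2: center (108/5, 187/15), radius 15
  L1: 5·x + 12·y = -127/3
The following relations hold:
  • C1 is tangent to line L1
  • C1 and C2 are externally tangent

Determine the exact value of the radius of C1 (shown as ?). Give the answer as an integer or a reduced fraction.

1. [C1‖L1]  r_C1² − 169/9 = 0  ⇒  r_C1 = 13/3 (r>0 drops 1)
2. [ext C1·C2]  r_C1² + 30r_C1 − 1339/9 = 0  ⇒  r_C1 = 13/3 (r>0 drops 1)

13/3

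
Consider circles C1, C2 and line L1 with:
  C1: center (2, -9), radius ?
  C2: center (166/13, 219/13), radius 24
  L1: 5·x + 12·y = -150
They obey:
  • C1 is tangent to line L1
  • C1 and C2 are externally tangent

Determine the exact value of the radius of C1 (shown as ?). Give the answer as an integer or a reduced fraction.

4

1. [C1‖L1]  r_C1² − 16 = 0  ⇒  r_C1 = 4 (r>0 drops 1)
2. [ext C1·C2]  r_C1² + 48r_C1 − 208 = 0  ⇒  r_C1 = 4 (r>0 drops 1)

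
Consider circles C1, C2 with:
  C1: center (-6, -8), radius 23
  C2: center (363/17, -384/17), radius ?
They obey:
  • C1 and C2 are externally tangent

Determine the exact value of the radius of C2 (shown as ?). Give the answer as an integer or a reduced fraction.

8

1. [ext C1·C2]  r_C2² + 46r_C2 − 432 = 0  ⇒  r_C2 = 8 (r>0 drops 1)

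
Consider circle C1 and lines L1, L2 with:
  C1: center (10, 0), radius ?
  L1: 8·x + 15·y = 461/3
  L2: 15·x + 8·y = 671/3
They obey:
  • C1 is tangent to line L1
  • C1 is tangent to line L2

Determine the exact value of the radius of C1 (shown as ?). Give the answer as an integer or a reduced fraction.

1. [C1‖L1]  r_C1² − 169/9 = 0  ⇒  r_C1 = 13/3 (r>0 drops 1)
2. [C1‖L2]  r_C1² − 169/9 = 0  ⇒  r_C1 = 13/3 (r>0 drops 1)

13/3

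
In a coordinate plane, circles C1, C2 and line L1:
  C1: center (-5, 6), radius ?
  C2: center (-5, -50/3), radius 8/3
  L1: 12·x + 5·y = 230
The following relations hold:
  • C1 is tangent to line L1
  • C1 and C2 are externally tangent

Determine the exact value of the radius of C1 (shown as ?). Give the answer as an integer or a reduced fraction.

1. [C1‖L1]  r_C1² − 400 = 0  ⇒  r_C1 = 20 (r>0 drops 1)
2. [ext C1·C2]  r_C1² + (16/3)r_C1 − 1520/3 = 0  ⇒  r_C1 = 20 (r>0 drops 1)

20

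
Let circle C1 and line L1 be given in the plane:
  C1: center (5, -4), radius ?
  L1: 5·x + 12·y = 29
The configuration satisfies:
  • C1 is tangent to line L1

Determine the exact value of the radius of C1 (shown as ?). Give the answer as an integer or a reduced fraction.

1. [C1‖L1]  r_C1² − 16 = 0  ⇒  r_C1 = 4 (r>0 drops 1)

4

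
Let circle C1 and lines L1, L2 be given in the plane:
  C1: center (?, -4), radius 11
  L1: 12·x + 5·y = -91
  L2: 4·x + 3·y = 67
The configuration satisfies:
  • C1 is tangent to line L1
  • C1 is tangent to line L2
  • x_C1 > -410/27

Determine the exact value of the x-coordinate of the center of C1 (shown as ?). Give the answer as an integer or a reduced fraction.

1. [C1‖L1]  x_C1² + (71/6)x_C1 − 107 = 0  ⇒  x_C1 = -107/6 or 6
2. [C1‖L2]  x_C1² − (79/2)x_C1 + 201 = 0  ⇒  x_C1 = 6 or 67/2

6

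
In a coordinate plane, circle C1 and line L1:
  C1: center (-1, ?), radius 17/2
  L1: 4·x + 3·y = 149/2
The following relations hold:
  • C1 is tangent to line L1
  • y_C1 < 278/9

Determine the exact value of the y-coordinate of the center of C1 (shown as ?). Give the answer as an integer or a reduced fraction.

12

1. [C1‖L1]  y_C1² − (157/3)y_C1 + 484 = 0  ⇒  y_C1 = 12 or 121/3
2. given y_C1 < 278/9: keep 12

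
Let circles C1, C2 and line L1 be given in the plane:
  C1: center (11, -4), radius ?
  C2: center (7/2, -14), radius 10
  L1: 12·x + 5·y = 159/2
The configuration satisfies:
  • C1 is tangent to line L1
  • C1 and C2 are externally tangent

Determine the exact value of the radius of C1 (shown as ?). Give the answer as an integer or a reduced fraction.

1. [C1‖L1]  r_C1² − 25/4 = 0  ⇒  r_C1 = 5/2 (r>0 drops 1)
2. [ext C1·C2]  r_C1² + 20r_C1 − 225/4 = 0  ⇒  r_C1 = 5/2 (r>0 drops 1)

5/2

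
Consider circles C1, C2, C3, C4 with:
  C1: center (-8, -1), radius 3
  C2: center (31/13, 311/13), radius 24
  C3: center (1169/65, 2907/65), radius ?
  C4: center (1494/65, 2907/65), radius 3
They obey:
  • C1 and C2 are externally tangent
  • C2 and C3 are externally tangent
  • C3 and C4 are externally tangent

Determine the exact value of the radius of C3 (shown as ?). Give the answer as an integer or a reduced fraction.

1. [ext C2·C3]  r_C3² + 48r_C3 − 100 = 0  ⇒  r_C3 = 2 (r>0 drops 1)
2. [ext C3·C4]  r_C3² + 6r_C3 − 16 = 0  ⇒  r_C3 = 2 (r>0 drops 1)

2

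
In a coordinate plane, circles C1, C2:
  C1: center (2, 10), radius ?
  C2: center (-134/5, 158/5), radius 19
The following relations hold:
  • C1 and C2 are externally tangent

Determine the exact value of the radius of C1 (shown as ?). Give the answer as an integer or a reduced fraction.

1. [ext C1·C2]  r_C1² + 38r_C1 − 935 = 0  ⇒  r_C1 = 17 (r>0 drops 1)

17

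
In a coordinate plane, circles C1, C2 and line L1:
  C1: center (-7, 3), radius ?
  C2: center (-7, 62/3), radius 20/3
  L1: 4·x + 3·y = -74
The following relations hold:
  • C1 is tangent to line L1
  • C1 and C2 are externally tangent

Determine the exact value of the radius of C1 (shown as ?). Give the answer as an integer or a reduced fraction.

1. [C1‖L1]  r_C1² − 121 = 0  ⇒  r_C1 = 11 (r>0 drops 1)
2. [ext C1·C2]  r_C1² + (40/3)r_C1 − 803/3 = 0  ⇒  r_C1 = 11 (r>0 drops 1)

11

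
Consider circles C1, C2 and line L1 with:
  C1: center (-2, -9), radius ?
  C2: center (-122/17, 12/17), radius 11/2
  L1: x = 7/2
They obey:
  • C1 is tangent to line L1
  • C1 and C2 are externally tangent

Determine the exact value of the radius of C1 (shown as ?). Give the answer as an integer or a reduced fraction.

1. [C1‖L1]  r_C1² − 121/4 = 0  ⇒  r_C1 = 11/2 (r>0 drops 1)
2. [ext C1·C2]  r_C1² + 11r_C1 − 363/4 = 0  ⇒  r_C1 = 11/2 (r>0 drops 1)

11/2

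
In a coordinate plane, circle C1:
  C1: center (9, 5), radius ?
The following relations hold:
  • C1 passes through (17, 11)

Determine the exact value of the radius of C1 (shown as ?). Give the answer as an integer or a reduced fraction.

10

1. [C1∋P]  r_C1² − 100 = 0  ⇒  r_C1 = 10 (r>0 drops 1)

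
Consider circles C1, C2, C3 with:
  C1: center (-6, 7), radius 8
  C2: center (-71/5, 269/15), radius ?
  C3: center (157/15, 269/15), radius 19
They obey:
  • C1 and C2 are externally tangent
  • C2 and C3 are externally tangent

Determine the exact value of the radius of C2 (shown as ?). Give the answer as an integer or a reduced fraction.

1. [ext C1·C2]  r_C2² + 16r_C2 − 1105/9 = 0  ⇒  r_C2 = 17/3 (r>0 drops 1)
2. [ext C2·C3]  r_C2² + 38r_C2 − 2227/9 = 0  ⇒  r_C2 = 17/3 (r>0 drops 1)

17/3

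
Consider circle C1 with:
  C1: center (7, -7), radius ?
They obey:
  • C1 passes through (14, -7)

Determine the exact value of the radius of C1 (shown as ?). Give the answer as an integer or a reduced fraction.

1. [C1∋P]  r_C1² − 49 = 0  ⇒  r_C1 = 7 (r>0 drops 1)

7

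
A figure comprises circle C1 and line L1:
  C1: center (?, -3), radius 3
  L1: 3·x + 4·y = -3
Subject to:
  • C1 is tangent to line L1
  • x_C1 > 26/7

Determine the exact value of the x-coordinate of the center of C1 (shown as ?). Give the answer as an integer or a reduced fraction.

1. [C1‖L1]  x_C1² − 6x_C1 − 16 = 0  ⇒  x_C1 = -2 or 8
2. given x_C1 > 26/7: keep 8

8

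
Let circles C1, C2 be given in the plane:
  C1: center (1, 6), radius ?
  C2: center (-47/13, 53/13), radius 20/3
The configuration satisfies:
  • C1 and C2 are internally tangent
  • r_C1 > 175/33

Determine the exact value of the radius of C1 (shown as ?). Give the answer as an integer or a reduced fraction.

1. [int C1,C2]  r_C1² − (40/3)r_C1 + 175/9 = 0  ⇒  r_C1 = 5/3 or 35/3
2. given r_C1 > 175/33: keep 35/3

35/3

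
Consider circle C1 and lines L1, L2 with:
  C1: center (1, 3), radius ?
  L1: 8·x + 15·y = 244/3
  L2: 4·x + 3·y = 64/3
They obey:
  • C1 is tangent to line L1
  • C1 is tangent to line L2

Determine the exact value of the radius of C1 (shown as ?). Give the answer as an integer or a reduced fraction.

1. [C1‖L1]  r_C1² − 25/9 = 0  ⇒  r_C1 = 5/3 (r>0 drops 1)
2. [C1‖L2]  r_C1² − 25/9 = 0  ⇒  r_C1 = 5/3 (r>0 drops 1)

5/3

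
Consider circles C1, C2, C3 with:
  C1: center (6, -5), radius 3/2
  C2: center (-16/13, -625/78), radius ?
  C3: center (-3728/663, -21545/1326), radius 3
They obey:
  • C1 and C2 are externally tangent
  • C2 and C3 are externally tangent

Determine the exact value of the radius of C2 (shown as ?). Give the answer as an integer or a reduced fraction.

19/3

1. [ext C1·C2]  r_C2² + 3r_C2 − 532/9 = 0  ⇒  r_C2 = 19/3 (r>0 drops 1)
2. [ext C2·C3]  r_C2² + 6r_C2 − 703/9 = 0  ⇒  r_C2 = 19/3 (r>0 drops 1)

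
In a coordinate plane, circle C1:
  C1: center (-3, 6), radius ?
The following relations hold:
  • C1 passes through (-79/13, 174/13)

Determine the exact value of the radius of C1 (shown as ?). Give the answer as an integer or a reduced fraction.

1. [C1∋P]  r_C1² − 64 = 0  ⇒  r_C1 = 8 (r>0 drops 1)

8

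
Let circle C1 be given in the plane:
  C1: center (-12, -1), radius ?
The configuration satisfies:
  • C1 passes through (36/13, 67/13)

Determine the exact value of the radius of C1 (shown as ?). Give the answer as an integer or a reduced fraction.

1. [C1∋P]  r_C1² − 256 = 0  ⇒  r_C1 = 16 (r>0 drops 1)

16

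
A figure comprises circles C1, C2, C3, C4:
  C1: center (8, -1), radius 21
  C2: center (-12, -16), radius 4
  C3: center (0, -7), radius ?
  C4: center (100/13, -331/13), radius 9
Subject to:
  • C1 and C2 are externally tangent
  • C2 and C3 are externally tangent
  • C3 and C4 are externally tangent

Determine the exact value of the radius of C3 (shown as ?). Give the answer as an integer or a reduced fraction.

11

1. [ext C2·C3]  r_C3² + 8r_C3 − 209 = 0  ⇒  r_C3 = 11 (r>0 drops 1)
2. [ext C3·C4]  r_C3² + 18r_C3 − 319 = 0  ⇒  r_C3 = 11 (r>0 drops 1)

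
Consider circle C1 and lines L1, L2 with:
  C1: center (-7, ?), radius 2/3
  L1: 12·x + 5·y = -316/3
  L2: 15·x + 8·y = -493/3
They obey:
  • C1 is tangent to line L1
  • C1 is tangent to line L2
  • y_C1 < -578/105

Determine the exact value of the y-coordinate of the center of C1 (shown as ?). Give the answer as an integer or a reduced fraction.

-6

1. [C1‖L1]  y_C1² + (128/15)y_C1 + 76/5 = 0  ⇒  y_C1 = -6 or -38/15
2. [C1‖L2]  y_C1² + (89/6)y_C1 + 53 = 0  ⇒  y_C1 = -53/6 or -6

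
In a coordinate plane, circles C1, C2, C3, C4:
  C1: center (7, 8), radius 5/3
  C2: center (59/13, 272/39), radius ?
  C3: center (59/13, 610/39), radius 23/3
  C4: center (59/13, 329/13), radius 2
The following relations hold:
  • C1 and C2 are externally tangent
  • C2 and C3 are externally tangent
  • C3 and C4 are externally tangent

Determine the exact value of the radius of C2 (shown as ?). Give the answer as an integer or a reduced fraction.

1

1. [ext C1·C2]  r_C2² + (10/3)r_C2 − 13/3 = 0  ⇒  r_C2 = 1 (r>0 drops 1)
2. [ext C2·C3]  r_C2² + (46/3)r_C2 − 49/3 = 0  ⇒  r_C2 = 1 (r>0 drops 1)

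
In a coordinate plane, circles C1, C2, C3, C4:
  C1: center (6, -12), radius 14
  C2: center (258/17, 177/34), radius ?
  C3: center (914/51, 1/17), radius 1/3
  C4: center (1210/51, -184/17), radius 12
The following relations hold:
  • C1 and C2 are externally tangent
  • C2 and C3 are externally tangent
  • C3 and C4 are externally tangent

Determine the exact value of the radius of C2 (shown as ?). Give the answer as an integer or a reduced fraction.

11/2

1. [ext C1·C2]  r_C2² + 28r_C2 − 737/4 = 0  ⇒  r_C2 = 11/2 (r>0 drops 1)
2. [ext C2·C3]  r_C2² + (2/3)r_C2 − 407/12 = 0  ⇒  r_C2 = 11/2 (r>0 drops 1)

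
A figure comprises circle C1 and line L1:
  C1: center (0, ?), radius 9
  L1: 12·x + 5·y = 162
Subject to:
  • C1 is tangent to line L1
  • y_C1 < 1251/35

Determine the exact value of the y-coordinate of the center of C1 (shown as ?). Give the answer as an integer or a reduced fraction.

1. [C1‖L1]  y_C1² − (324/5)y_C1 + 2511/5 = 0  ⇒  y_C1 = 9 or 279/5
2. given y_C1 < 1251/35: keep 9

9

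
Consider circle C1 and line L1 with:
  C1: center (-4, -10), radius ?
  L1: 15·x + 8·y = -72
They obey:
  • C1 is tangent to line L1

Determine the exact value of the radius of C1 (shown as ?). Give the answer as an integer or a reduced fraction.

1. [C1‖L1]  r_C1² − 16 = 0  ⇒  r_C1 = 4 (r>0 drops 1)

4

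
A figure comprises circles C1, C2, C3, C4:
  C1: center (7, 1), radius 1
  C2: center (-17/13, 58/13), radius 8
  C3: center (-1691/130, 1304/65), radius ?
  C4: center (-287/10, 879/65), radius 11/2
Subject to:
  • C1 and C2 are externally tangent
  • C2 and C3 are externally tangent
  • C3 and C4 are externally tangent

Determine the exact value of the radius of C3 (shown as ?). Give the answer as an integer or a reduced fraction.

1. [ext C2·C3]  r_C3² + 16r_C3 − 1265/4 = 0  ⇒  r_C3 = 23/2 (r>0 drops 1)
2. [ext C3·C4]  r_C3² + 11r_C3 − 1035/4 = 0  ⇒  r_C3 = 23/2 (r>0 drops 1)

23/2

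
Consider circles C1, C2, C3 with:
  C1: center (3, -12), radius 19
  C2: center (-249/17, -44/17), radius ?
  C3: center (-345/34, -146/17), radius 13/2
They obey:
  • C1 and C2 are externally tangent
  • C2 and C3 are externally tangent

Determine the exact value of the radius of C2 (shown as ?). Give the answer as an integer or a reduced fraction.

1. [ext C1·C2]  r_C2² + 38r_C2 − 39 = 0  ⇒  r_C2 = 1 (r>0 drops 1)
2. [ext C2·C3]  r_C2² + 13r_C2 − 14 = 0  ⇒  r_C2 = 1 (r>0 drops 1)

1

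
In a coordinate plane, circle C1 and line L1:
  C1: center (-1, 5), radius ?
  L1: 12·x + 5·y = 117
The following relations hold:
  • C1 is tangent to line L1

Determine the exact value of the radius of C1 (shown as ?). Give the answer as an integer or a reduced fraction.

1. [C1‖L1]  r_C1² − 64 = 0  ⇒  r_C1 = 8 (r>0 drops 1)

8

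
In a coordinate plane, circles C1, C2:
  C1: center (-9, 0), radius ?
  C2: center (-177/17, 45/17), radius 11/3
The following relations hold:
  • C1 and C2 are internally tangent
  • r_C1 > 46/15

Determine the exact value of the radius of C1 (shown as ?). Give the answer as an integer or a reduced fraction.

20/3

1. [int C1,C2]  r_C1² − (22/3)r_C1 + 40/9 = 0  ⇒  r_C1 = 2/3 or 20/3
2. given r_C1 > 46/15: keep 20/3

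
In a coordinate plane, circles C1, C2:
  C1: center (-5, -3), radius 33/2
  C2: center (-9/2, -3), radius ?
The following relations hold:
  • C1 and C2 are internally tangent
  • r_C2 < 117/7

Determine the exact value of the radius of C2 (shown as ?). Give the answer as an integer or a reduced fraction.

16

1. [int C1,C2]  r_C2² − 33r_C2 + 272 = 0  ⇒  r_C2 = 16 or 17
2. given r_C2 < 117/7: keep 16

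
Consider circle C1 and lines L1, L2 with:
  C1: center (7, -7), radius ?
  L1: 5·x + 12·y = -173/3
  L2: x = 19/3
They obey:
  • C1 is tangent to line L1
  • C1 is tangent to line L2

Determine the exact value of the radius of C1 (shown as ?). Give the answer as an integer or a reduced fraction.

1. [C1‖L1]  r_C1² − 4/9 = 0  ⇒  r_C1 = 2/3 (r>0 drops 1)
2. [C1‖L2]  r_C1² − 4/9 = 0  ⇒  r_C1 = 2/3 (r>0 drops 1)

2/3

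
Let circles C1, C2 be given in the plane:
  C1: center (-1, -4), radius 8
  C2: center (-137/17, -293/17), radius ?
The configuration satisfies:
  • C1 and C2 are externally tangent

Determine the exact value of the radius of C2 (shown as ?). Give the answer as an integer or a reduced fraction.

1. [ext C1·C2]  r_C2² + 16r_C2 − 161 = 0  ⇒  r_C2 = 7 (r>0 drops 1)

7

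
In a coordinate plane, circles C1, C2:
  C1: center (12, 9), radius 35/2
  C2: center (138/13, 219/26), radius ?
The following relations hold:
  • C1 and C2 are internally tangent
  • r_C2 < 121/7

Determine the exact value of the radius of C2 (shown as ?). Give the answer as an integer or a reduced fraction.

16

1. [int C1,C2]  r_C2² − 35r_C2 + 304 = 0  ⇒  r_C2 = 16 or 19
2. given r_C2 < 121/7: keep 16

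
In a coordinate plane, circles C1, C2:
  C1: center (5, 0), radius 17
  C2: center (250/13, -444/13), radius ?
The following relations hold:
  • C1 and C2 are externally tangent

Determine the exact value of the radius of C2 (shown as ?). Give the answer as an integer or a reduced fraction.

1. [ext C1·C2]  r_C2² + 34r_C2 − 1080 = 0  ⇒  r_C2 = 20 (r>0 drops 1)

20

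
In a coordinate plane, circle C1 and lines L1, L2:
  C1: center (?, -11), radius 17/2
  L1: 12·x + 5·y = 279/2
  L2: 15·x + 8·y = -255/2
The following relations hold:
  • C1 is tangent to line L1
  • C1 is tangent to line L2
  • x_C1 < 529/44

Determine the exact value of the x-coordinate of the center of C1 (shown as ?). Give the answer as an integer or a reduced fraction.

1. [C1‖L1]  x_C1² − (389/12)x_C1 + 2135/12 = 0  ⇒  x_C1 = 7 or 305/12
2. [C1‖L2]  x_C1² + (79/15)x_C1 − 1288/15 = 0  ⇒  x_C1 = -184/15 or 7

7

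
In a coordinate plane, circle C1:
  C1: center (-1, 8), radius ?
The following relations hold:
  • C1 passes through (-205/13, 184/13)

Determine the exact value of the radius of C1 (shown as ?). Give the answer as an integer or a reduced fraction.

1. [C1∋P]  r_C1² − 256 = 0  ⇒  r_C1 = 16 (r>0 drops 1)

16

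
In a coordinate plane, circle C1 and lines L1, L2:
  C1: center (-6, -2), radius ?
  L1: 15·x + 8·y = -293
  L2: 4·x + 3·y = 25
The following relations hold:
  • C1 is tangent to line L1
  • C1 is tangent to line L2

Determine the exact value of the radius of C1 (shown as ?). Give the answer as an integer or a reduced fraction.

1. [C1‖L1]  r_C1² − 121 = 0  ⇒  r_C1 = 11 (r>0 drops 1)
2. [C1‖L2]  r_C1² − 121 = 0  ⇒  r_C1 = 11 (r>0 drops 1)

11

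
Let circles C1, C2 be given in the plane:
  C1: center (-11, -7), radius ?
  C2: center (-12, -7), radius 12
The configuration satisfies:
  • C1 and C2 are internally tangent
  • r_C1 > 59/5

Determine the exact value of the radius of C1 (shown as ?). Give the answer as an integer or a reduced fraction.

1. [int C1,C2]  r_C1² − 24r_C1 + 143 = 0  ⇒  r_C1 = 11 or 13
2. given r_C1 > 59/5: keep 13

13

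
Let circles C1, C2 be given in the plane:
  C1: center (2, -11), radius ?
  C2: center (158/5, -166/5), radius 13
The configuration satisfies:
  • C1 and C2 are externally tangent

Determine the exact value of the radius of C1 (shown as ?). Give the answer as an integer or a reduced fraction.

24

1. [ext C1·C2]  r_C1² + 26r_C1 − 1200 = 0  ⇒  r_C1 = 24 (r>0 drops 1)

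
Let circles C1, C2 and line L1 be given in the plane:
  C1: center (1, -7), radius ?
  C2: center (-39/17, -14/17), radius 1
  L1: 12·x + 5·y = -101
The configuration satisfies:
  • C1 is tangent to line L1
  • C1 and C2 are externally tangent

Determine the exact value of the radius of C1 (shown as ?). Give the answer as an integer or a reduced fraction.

1. [C1‖L1]  r_C1² − 36 = 0  ⇒  r_C1 = 6 (r>0 drops 1)
2. [ext C1·C2]  r_C1² + 2r_C1 − 48 = 0  ⇒  r_C1 = 6 (r>0 drops 1)

6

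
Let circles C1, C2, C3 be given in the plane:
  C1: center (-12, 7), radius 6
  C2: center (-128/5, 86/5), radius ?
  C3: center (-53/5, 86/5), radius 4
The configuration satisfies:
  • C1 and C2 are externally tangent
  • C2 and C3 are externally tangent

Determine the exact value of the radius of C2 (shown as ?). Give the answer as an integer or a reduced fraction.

1. [ext C1·C2]  r_C2² + 12r_C2 − 253 = 0  ⇒  r_C2 = 11 (r>0 drops 1)
2. [ext C2·C3]  r_C2² + 8r_C2 − 209 = 0  ⇒  r_C2 = 11 (r>0 drops 1)

11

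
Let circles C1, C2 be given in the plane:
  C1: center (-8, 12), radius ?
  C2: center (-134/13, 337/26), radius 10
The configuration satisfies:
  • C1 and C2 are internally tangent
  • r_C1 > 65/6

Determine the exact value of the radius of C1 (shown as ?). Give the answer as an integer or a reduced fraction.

25/2

1. [int C1,C2]  r_C1² − 20r_C1 + 375/4 = 0  ⇒  r_C1 = 15/2 or 25/2
2. given r_C1 > 65/6: keep 25/2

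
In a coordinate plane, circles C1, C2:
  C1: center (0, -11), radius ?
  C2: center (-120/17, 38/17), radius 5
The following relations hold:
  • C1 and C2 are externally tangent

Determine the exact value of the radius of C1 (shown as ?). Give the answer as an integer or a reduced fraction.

10

1. [ext C1·C2]  r_C1² + 10r_C1 − 200 = 0  ⇒  r_C1 = 10 (r>0 drops 1)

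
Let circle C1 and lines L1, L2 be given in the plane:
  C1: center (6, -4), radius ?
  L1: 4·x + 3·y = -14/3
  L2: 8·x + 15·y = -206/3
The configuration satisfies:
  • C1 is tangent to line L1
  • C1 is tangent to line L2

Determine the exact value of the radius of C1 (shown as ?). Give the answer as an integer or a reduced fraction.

1. [C1‖L1]  r_C1² − 100/9 = 0  ⇒  r_C1 = 10/3 (r>0 drops 1)
2. [C1‖L2]  r_C1² − 100/9 = 0  ⇒  r_C1 = 10/3 (r>0 drops 1)

10/3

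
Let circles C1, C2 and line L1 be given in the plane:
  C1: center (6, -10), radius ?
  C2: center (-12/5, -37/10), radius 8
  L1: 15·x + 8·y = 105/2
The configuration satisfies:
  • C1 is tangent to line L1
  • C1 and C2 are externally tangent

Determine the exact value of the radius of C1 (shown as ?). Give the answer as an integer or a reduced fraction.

5/2

1. [C1‖L1]  r_C1² − 25/4 = 0  ⇒  r_C1 = 5/2 (r>0 drops 1)
2. [ext C1·C2]  r_C1² + 16r_C1 − 185/4 = 0  ⇒  r_C1 = 5/2 (r>0 drops 1)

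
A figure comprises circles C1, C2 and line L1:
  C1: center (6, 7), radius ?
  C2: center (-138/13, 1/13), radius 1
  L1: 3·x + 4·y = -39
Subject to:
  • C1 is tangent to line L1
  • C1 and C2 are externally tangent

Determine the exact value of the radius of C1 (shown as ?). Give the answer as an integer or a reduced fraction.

1. [C1‖L1]  r_C1² − 289 = 0  ⇒  r_C1 = 17 (r>0 drops 1)
2. [ext C1·C2]  r_C1² + 2r_C1 − 323 = 0  ⇒  r_C1 = 17 (r>0 drops 1)

17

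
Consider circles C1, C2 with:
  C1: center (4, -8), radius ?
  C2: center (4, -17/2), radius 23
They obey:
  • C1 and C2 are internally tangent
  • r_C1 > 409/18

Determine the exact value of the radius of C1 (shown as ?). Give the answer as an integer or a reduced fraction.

47/2

1. [int C1,C2]  r_C1² − 46r_C1 + 2115/4 = 0  ⇒  r_C1 = 45/2 or 47/2
2. given r_C1 > 409/18: keep 47/2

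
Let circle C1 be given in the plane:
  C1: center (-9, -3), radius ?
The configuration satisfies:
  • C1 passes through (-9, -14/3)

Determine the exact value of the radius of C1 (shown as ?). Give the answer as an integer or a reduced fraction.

1. [C1∋P]  r_C1² − 25/9 = 0  ⇒  r_C1 = 5/3 (r>0 drops 1)

5/3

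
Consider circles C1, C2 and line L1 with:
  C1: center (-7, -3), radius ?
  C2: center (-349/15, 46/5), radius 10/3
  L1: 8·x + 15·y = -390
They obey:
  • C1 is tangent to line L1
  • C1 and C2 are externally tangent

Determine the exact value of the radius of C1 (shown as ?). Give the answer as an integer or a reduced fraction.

17

1. [C1‖L1]  r_C1² − 289 = 0  ⇒  r_C1 = 17 (r>0 drops 1)
2. [ext C1·C2]  r_C1² + (20/3)r_C1 − 1207/3 = 0  ⇒  r_C1 = 17 (r>0 drops 1)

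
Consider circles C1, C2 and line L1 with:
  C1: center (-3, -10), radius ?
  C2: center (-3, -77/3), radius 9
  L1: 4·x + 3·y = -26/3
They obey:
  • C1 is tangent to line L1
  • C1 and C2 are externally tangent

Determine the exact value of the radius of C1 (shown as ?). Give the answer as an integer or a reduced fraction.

20/3

1. [C1‖L1]  r_C1² − 400/9 = 0  ⇒  r_C1 = 20/3 (r>0 drops 1)
2. [ext C1·C2]  r_C1² + 18r_C1 − 1480/9 = 0  ⇒  r_C1 = 20/3 (r>0 drops 1)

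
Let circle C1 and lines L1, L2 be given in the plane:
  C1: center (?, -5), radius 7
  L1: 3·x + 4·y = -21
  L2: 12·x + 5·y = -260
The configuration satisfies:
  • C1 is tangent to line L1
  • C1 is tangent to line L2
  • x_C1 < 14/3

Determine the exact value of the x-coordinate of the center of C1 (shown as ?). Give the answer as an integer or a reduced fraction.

-12

1. [C1‖L1]  x_C1² + (2/3)x_C1 − 136 = 0  ⇒  x_C1 = -12 or 34/3
2. [C1‖L2]  x_C1² + (235/6)x_C1 + 326 = 0  ⇒  x_C1 = -163/6 or -12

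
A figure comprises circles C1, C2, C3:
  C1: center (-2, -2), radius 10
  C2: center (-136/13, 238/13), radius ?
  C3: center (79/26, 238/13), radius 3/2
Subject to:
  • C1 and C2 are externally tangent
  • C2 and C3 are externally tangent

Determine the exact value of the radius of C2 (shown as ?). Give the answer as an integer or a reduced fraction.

12

1. [ext C1·C2]  r_C2² + 20r_C2 − 384 = 0  ⇒  r_C2 = 12 (r>0 drops 1)
2. [ext C2·C3]  r_C2² + 3r_C2 − 180 = 0  ⇒  r_C2 = 12 (r>0 drops 1)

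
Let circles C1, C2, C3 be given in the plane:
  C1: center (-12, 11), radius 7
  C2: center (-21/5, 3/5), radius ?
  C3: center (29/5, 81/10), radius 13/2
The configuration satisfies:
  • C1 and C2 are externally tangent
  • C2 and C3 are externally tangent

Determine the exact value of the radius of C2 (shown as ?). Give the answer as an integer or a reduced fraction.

6

1. [ext C1·C2]  r_C2² + 14r_C2 − 120 = 0  ⇒  r_C2 = 6 (r>0 drops 1)
2. [ext C2·C3]  r_C2² + 13r_C2 − 114 = 0  ⇒  r_C2 = 6 (r>0 drops 1)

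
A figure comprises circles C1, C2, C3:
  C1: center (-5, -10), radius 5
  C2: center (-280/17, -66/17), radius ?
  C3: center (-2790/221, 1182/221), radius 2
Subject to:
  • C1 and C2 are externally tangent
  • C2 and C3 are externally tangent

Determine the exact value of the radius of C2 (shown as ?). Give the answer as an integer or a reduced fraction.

1. [ext C1·C2]  r_C2² + 10r_C2 − 144 = 0  ⇒  r_C2 = 8 (r>0 drops 1)
2. [ext C2·C3]  r_C2² + 4r_C2 − 96 = 0  ⇒  r_C2 = 8 (r>0 drops 1)

8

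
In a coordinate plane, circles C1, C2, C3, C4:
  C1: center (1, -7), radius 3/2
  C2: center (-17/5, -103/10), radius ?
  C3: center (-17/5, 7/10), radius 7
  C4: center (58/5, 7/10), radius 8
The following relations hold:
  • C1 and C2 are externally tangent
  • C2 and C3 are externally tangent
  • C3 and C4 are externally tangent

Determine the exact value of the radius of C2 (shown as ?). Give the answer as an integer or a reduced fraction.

4

1. [ext C1·C2]  r_C2² + 3r_C2 − 28 = 0  ⇒  r_C2 = 4 (r>0 drops 1)
2. [ext C2·C3]  r_C2² + 14r_C2 − 72 = 0  ⇒  r_C2 = 4 (r>0 drops 1)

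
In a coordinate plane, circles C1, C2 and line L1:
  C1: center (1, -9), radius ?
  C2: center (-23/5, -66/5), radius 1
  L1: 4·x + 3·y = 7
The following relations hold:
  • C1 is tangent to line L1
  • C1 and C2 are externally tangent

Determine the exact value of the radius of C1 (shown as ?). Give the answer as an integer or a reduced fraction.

1. [C1‖L1]  r_C1² − 36 = 0  ⇒  r_C1 = 6 (r>0 drops 1)
2. [ext C1·C2]  r_C1² + 2r_C1 − 48 = 0  ⇒  r_C1 = 6 (r>0 drops 1)

6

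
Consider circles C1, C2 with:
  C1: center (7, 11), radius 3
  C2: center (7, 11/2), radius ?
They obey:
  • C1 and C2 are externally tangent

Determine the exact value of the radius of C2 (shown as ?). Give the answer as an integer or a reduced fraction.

1. [ext C1·C2]  r_C2² + 6r_C2 − 85/4 = 0  ⇒  r_C2 = 5/2 (r>0 drops 1)

5/2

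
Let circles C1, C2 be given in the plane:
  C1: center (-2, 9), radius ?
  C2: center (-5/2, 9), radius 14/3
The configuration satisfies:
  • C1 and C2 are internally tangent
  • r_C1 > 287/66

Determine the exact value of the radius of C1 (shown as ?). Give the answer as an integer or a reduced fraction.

31/6

1. [int C1,C2]  r_C1² − (28/3)r_C1 + 775/36 = 0  ⇒  r_C1 = 25/6 or 31/6
2. given r_C1 > 287/66: keep 31/6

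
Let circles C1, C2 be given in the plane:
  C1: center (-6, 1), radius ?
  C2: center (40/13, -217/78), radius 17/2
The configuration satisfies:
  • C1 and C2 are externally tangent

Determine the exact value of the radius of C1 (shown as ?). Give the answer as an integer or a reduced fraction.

4/3

1. [ext C1·C2]  r_C1² + 17r_C1 − 220/9 = 0  ⇒  r_C1 = 4/3 (r>0 drops 1)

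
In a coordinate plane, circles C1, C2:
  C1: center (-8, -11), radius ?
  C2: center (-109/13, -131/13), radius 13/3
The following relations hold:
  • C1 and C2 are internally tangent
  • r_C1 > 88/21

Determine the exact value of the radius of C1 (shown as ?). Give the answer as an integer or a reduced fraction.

16/3

1. [int C1,C2]  r_C1² − (26/3)r_C1 + 160/9 = 0  ⇒  r_C1 = 10/3 or 16/3
2. given r_C1 > 88/21: keep 16/3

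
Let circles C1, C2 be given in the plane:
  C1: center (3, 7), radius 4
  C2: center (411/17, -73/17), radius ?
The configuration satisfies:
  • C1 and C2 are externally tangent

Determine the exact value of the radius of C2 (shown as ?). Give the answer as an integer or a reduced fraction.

1. [ext C1·C2]  r_C2² + 8r_C2 − 560 = 0  ⇒  r_C2 = 20 (r>0 drops 1)

20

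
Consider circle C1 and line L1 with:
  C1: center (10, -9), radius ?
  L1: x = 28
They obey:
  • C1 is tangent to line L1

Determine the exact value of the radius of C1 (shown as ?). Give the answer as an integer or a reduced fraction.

18

1. [C1‖L1]  r_C1² − 324 = 0  ⇒  r_C1 = 18 (r>0 drops 1)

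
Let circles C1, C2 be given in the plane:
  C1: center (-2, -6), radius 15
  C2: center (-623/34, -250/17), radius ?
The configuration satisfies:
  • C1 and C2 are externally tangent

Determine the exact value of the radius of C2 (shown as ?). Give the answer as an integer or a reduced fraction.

7/2

1. [ext C1·C2]  r_C2² + 30r_C2 − 469/4 = 0  ⇒  r_C2 = 7/2 (r>0 drops 1)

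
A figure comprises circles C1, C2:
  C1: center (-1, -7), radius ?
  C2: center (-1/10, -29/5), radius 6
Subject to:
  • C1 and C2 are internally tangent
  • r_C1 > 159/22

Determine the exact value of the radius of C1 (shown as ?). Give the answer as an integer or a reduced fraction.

15/2

1. [int C1,C2]  r_C1² − 12r_C1 + 135/4 = 0  ⇒  r_C1 = 9/2 or 15/2
2. given r_C1 > 159/22: keep 15/2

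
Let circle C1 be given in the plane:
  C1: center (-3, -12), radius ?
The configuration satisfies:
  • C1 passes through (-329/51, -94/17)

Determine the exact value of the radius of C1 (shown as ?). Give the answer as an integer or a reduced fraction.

22/3

1. [C1∋P]  r_C1² − 484/9 = 0  ⇒  r_C1 = 22/3 (r>0 drops 1)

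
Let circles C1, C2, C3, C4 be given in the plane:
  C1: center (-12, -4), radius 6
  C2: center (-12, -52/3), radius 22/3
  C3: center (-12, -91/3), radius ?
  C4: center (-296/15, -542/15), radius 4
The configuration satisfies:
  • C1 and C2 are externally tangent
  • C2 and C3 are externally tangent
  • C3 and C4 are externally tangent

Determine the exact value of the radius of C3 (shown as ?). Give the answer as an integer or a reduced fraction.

1. [ext C2·C3]  r_C3² + (44/3)r_C3 − 1037/9 = 0  ⇒  r_C3 = 17/3 (r>0 drops 1)
2. [ext C3·C4]  r_C3² + 8r_C3 − 697/9 = 0  ⇒  r_C3 = 17/3 (r>0 drops 1)

17/3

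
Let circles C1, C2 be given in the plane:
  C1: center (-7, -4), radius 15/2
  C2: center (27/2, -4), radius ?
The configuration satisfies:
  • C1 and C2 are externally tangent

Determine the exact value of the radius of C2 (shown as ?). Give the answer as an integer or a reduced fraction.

13

1. [ext C1·C2]  r_C2² + 15r_C2 − 364 = 0  ⇒  r_C2 = 13 (r>0 drops 1)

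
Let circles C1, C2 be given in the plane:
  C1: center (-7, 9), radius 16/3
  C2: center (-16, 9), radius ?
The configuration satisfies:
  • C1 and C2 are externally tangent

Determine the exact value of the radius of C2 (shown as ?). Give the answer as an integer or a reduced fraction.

1. [ext C1·C2]  r_C2² + (32/3)r_C2 − 473/9 = 0  ⇒  r_C2 = 11/3 (r>0 drops 1)

11/3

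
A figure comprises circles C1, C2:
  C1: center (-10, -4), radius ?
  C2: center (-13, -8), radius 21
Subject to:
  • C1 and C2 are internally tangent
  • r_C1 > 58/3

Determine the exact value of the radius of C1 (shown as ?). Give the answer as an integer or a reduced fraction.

1. [int C1,C2]  r_C1² − 42r_C1 + 416 = 0  ⇒  r_C1 = 16 or 26
2. given r_C1 > 58/3: keep 26

26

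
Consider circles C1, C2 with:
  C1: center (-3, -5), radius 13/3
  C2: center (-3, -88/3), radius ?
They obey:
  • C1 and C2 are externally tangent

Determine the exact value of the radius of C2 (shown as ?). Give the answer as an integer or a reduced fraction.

1. [ext C1·C2]  r_C2² + (26/3)r_C2 − 1720/3 = 0  ⇒  r_C2 = 20 (r>0 drops 1)

20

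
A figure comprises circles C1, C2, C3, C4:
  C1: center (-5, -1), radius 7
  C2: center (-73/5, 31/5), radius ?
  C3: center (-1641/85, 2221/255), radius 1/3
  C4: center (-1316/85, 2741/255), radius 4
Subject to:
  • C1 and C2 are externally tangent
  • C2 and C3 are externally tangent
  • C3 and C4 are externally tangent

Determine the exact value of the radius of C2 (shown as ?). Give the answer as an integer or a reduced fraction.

1. [ext C1·C2]  r_C2² + 14r_C2 − 95 = 0  ⇒  r_C2 = 5 (r>0 drops 1)
2. [ext C2·C3]  r_C2² + (2/3)r_C2 − 85/3 = 0  ⇒  r_C2 = 5 (r>0 drops 1)

5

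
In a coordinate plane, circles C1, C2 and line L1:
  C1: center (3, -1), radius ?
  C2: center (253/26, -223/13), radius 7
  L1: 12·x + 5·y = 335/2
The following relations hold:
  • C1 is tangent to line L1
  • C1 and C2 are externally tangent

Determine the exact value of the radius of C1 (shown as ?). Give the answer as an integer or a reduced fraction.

21/2

1. [C1‖L1]  r_C1² − 441/4 = 0  ⇒  r_C1 = 21/2 (r>0 drops 1)
2. [ext C1·C2]  r_C1² + 14r_C1 − 1029/4 = 0  ⇒  r_C1 = 21/2 (r>0 drops 1)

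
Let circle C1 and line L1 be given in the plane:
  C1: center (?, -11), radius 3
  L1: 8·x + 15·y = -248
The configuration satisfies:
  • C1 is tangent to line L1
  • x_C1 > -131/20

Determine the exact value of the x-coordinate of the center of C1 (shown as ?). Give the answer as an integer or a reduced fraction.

1. [C1‖L1]  x_C1² + (83/4)x_C1 + 67 = 0  ⇒  x_C1 = -67/4 or -4
2. given x_C1 > -131/20: keep -4

-4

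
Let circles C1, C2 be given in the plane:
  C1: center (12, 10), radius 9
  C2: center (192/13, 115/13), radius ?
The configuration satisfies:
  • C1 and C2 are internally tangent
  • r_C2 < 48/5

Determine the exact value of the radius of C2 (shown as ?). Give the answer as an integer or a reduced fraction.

1. [int C1,C2]  r_C2² − 18r_C2 + 72 = 0  ⇒  r_C2 = 6 or 12
2. given r_C2 < 48/5: keep 6

6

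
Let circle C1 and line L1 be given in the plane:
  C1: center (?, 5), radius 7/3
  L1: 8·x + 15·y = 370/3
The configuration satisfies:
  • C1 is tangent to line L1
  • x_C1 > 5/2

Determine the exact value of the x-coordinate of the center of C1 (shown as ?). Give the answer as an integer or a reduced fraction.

11

1. [C1‖L1]  x_C1² − (145/12)x_C1 + 143/12 = 0  ⇒  x_C1 = 13/12 or 11
2. given x_C1 > 5/2: keep 11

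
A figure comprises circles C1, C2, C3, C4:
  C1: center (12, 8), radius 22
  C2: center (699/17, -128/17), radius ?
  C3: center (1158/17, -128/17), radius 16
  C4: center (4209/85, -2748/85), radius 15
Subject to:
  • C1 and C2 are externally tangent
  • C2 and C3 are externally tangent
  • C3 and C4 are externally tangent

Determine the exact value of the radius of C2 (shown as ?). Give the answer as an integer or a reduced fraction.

1. [ext C1·C2]  r_C2² + 44r_C2 − 605 = 0  ⇒  r_C2 = 11 (r>0 drops 1)
2. [ext C2·C3]  r_C2² + 32r_C2 − 473 = 0  ⇒  r_C2 = 11 (r>0 drops 1)

11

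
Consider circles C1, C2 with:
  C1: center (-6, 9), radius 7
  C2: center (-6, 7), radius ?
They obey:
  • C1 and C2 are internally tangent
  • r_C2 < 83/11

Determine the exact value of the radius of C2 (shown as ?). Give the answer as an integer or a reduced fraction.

1. [int C1,C2]  r_C2² − 14r_C2 + 45 = 0  ⇒  r_C2 = 5 or 9
2. given r_C2 < 83/11: keep 5

5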